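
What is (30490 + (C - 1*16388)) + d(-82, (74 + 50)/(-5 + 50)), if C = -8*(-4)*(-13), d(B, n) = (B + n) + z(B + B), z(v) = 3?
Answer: 612439/45 ≈ 13610.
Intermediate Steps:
d(B, n) = 3 + B + n (d(B, n) = (B + n) + 3 = 3 + B + n)
C = -416 (C = 32*(-13) = -416)
(30490 + (C - 1*16388)) + d(-82, (74 + 50)/(-5 + 50)) = (30490 + (-416 - 1*16388)) + (3 - 82 + (74 + 50)/(-5 + 50)) = (30490 + (-416 - 16388)) + (3 - 82 + 124/45) = (30490 - 16804) + (3 - 82 + 124*(1/45)) = 13686 + (3 - 82 + 124/45) = 13686 - 3431/45 = 612439/45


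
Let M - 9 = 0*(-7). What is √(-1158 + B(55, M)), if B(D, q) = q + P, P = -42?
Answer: I*√1191 ≈ 34.511*I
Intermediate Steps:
M = 9 (M = 9 + 0*(-7) = 9 + 0 = 9)
B(D, q) = -42 + q (B(D, q) = q - 42 = -42 + q)
√(-1158 + B(55, M)) = √(-1158 + (-42 + 9)) = √(-1158 - 33) = √(-1191) = I*√1191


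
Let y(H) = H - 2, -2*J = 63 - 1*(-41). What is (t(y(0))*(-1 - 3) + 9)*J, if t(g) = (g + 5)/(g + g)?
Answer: -624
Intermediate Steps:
J = -52 (J = -(63 - 1*(-41))/2 = -(63 + 41)/2 = -½*104 = -52)
y(H) = -2 + H
t(g) = (5 + g)/(2*g) (t(g) = (5 + g)/((2*g)) = (5 + g)*(1/(2*g)) = (5 + g)/(2*g))
(t(y(0))*(-1 - 3) + 9)*J = (((5 + (-2 + 0))/(2*(-2 + 0)))*(-1 - 3) + 9)*(-52) = (((½)*(5 - 2)/(-2))*(-4) + 9)*(-52) = (((½)*(-½)*3)*(-4) + 9)*(-52) = (-¾*(-4) + 9)*(-52) = (3 + 9)*(-52) = 12*(-52) = -624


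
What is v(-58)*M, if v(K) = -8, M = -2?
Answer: 16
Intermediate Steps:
v(-58)*M = -8*(-2) = 16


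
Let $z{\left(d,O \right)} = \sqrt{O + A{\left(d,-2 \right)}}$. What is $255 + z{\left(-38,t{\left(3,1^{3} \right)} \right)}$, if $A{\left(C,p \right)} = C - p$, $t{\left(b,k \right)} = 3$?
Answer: $255 + i \sqrt{33} \approx 255.0 + 5.7446 i$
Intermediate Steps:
$z{\left(d,O \right)} = \sqrt{2 + O + d}$ ($z{\left(d,O \right)} = \sqrt{O + \left(d - -2\right)} = \sqrt{O + \left(d + 2\right)} = \sqrt{O + \left(2 + d\right)} = \sqrt{2 + O + d}$)
$255 + z{\left(-38,t{\left(3,1^{3} \right)} \right)} = 255 + \sqrt{2 + 3 - 38} = 255 + \sqrt{-33} = 255 + i \sqrt{33}$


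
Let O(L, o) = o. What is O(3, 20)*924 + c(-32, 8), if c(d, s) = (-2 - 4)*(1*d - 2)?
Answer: 18684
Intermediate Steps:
c(d, s) = 12 - 6*d (c(d, s) = -6*(d - 2) = -6*(-2 + d) = 12 - 6*d)
O(3, 20)*924 + c(-32, 8) = 20*924 + (12 - 6*(-32)) = 18480 + (12 + 192) = 18480 + 204 = 18684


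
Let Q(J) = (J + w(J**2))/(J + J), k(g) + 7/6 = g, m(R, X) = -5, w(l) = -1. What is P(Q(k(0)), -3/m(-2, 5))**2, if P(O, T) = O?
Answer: 169/196 ≈ 0.86224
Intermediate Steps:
k(g) = -7/6 + g
Q(J) = (-1 + J)/(2*J) (Q(J) = (J - 1)/(J + J) = (-1 + J)/((2*J)) = (-1 + J)*(1/(2*J)) = (-1 + J)/(2*J))
P(Q(k(0)), -3/m(-2, 5))**2 = ((-1 + (-7/6 + 0))/(2*(-7/6 + 0)))**2 = ((-1 - 7/6)/(2*(-7/6)))**2 = ((1/2)*(-6/7)*(-13/6))**2 = (13/14)**2 = 169/196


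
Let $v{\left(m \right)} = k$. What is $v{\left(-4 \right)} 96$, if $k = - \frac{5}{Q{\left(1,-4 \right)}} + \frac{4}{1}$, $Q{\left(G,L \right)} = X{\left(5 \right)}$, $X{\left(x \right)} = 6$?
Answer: $304$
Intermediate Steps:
$Q{\left(G,L \right)} = 6$
$k = \frac{19}{6}$ ($k = - \frac{5}{6} + \frac{4}{1} = \left(-5\right) \frac{1}{6} + 4 \cdot 1 = - \frac{5}{6} + 4 = \frac{19}{6} \approx 3.1667$)
$v{\left(m \right)} = \frac{19}{6}$
$v{\left(-4 \right)} 96 = \frac{19}{6} \cdot 96 = 304$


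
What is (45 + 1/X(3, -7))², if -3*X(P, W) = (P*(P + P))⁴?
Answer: 2479487980321/1224440064 ≈ 2025.0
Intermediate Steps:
X(P, W) = -16*P⁸/3 (X(P, W) = -P⁴*(P + P)⁴/3 = -16*P⁸/3)
(45 + 1/X(3, -7))² = (45 + 1/(-16/3*3⁸))² = (45 + 1/(-16/3*6561))² = (45 + 1/(-34992))² = (45 - 1/34992)² = (1574639/34992)² = 2479487980321/1224440064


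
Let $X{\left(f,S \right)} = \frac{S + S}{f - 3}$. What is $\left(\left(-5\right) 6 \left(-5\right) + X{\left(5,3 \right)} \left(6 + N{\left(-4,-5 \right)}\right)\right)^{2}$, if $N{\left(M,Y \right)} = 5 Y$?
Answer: $8649$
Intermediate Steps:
$X{\left(f,S \right)} = \frac{2 S}{-3 + f}$
$\left(\left(-5\right) 6 \left(-5\right) + X{\left(5,3 \right)} \left(6 + N{\left(-4,-5 \right)}\right)\right)^{2} = \left(\left(-5\right) 6 \left(-5\right) + 2 \cdot 3 \frac{1}{-3 + 5} \left(6 + 5 \left(-5\right)\right)\right)^{2} = \left(\left(-30\right) \left(-5\right) + 2 \cdot 3 \cdot \frac{1}{2} \left(6 - 25\right)\right)^{2} = \left(150 + 2 \cdot 3 \cdot \frac{1}{2} \left(-19\right)\right)^{2} = \left(150 + 3 \left(-19\right)\right)^{2} = \left(150 - 57\right)^{2} = 93^{2} = 8649$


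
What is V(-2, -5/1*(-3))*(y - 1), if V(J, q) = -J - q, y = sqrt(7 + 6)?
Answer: 13 - 13*sqrt(13) ≈ -33.872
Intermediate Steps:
y = sqrt(13) ≈ 3.6056
V(-2, -5/1*(-3))*(y - 1) = (-1*(-2) - (-5/1)*(-3))*(sqrt(13) - 1) = (2 - (-5*1)*(-3))*(-1 + sqrt(13)) = (2 - (-5)*(-3))*(-1 + sqrt(13)) = (2 - 1*15)*(-1 + sqrt(13)) = (2 - 15)*(-1 + sqrt(13)) = -13*(-1 + sqrt(13)) = 13 - 13*sqrt(13)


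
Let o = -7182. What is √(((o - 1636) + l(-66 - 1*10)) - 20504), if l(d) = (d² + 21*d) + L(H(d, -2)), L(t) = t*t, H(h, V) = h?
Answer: I*√19366 ≈ 139.16*I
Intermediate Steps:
L(t) = t²
l(d) = 2*d² + 21*d (l(d) = (d² + 21*d) + d² = 2*d² + 21*d)
√(((o - 1636) + l(-66 - 1*10)) - 20504) = √(((-7182 - 1636) + (-66 - 1*10)*(21 + 2*(-66 - 1*10))) - 20504) = √((-8818 + (-66 - 10)*(21 + 2*(-66 - 10))) - 20504) = √((-8818 - 76*(21 + 2*(-76))) - 20504) = √((-8818 - 76*(21 - 152)) - 20504) = √((-8818 - 76*(-131)) - 20504) = √((-8818 + 9956) - 20504) = √(1138 - 20504) = √(-19366) = I*√19366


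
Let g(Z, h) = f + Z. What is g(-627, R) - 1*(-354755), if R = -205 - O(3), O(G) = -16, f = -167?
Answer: 353961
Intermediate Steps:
R = -189 (R = -205 - 1*(-16) = -205 + 16 = -189)
g(Z, h) = -167 + Z
g(-627, R) - 1*(-354755) = (-167 - 627) - 1*(-354755) = -794 + 354755 = 353961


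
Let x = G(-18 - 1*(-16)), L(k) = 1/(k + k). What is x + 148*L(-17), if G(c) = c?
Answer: -108/17 ≈ -6.3529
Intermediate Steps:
L(k) = 1/(2*k)
x = -2 (x = -18 - 1*(-16) = -18 + 16 = -2)
x + 148*L(-17) = -2 + 148*((½)/(-17)) = -2 + 148*((½)*(-1/17)) = -2 + 148*(-1/34) = -2 - 74/17 = -108/17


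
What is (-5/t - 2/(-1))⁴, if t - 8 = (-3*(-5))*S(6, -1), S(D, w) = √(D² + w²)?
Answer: 75582979664634961/4657260051062641 - 1363920294773400*√37/4657260051062641 ≈ 14.448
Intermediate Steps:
t = 8 + 15*√37 (t = 8 + (-3*(-5))*√(6² + (-1)²) = 8 + 15*√(36 + 1) = 8 + 15*√37 ≈ 99.241)
(-5/t - 2/(-1))⁴ = (-5/(8 + 15*√37) - 2/(-1))⁴ = (-5/(8 + 15*√37) - 2*(-1))⁴ = (-5/(8 + 15*√37) + 2)⁴ = (2 - 5/(8 + 15*√37))⁴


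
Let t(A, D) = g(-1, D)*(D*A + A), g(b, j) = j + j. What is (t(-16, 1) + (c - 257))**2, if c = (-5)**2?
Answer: 87616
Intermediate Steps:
g(b, j) = 2*j
c = 25
t(A, D) = 2*D*(A + A*D) (t(A, D) = (2*D)*(D*A + A) = (2*D)*(A*D + A) = (2*D)*(A + A*D) = 2*D*(A + A*D))
(t(-16, 1) + (c - 257))**2 = (2*(-16)*1*(1 + 1) + (25 - 257))**2 = (2*(-16)*1*2 - 232)**2 = (-64 - 232)**2 = (-296)**2 = 87616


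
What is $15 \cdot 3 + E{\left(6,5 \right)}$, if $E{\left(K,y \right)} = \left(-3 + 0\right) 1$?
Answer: $42$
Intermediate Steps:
$E{\left(K,y \right)} = -3$ ($E{\left(K,y \right)} = \left(-3\right) 1 = -3$)
$15 \cdot 3 + E{\left(6,5 \right)} = 15 \cdot 3 - 3 = 45 - 3 = 42$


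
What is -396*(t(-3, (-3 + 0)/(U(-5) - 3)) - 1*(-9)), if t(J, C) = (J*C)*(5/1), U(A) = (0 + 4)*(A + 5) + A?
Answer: -2673/2 ≈ -1336.5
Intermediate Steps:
U(A) = 20 + 5*A (U(A) = 4*(5 + A) + A = (20 + 4*A) + A = 20 + 5*A)
t(J, C) = 5*C*J (t(J, C) = (C*J)*(5*1) = (C*J)*5 = 5*C*J)
-396*(t(-3, (-3 + 0)/(U(-5) - 3)) - 1*(-9)) = -396*(5*((-3 + 0)/((20 + 5*(-5)) - 3))*(-3) - 1*(-9)) = -396*(5*(-3/((20 - 25) - 3))*(-3) + 9) = -396*(5*(-3/(-5 - 3))*(-3) + 9) = -396*(5*(-3/(-8))*(-3) + 9) = -396*(5*(-3*(-1/8))*(-3) + 9) = -396*(5*(3/8)*(-3) + 9) = -396*(-45/8 + 9) = -396*27/8 = -2673/2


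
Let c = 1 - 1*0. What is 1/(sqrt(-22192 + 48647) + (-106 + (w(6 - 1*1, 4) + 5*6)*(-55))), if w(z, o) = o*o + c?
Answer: -207/555002 - sqrt(26455)/7215026 ≈ -0.00039552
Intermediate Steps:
c = 1 (c = 1 + 0 = 1)
w(z, o) = 1 + o**2 (w(z, o) = o*o + 1 = o**2 + 1 = 1 + o**2)
1/(sqrt(-22192 + 48647) + (-106 + (w(6 - 1*1, 4) + 5*6)*(-55))) = 1/(sqrt(-22192 + 48647) + (-106 + ((1 + 4**2) + 5*6)*(-55))) = 1/(sqrt(26455) + (-106 + ((1 + 16) + 30)*(-55))) = 1/(sqrt(26455) + (-106 + (17 + 30)*(-55))) = 1/(sqrt(26455) + (-106 + 47*(-55))) = 1/(sqrt(26455) + (-106 - 2585)) = 1/(sqrt(26455) - 2691) = 1/(-2691 + sqrt(26455))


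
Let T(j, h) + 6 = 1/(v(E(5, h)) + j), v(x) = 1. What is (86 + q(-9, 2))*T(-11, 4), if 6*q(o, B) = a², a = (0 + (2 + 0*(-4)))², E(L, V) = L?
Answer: -8113/15 ≈ -540.87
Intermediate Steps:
T(j, h) = -6 + 1/(1 + j)
a = 4 (a = (0 + (2 + 0))² = (0 + 2)² = 2² = 4)
q(o, B) = 8/3 (q(o, B) = (⅙)*4² = (⅙)*16 = 8/3)
(86 + q(-9, 2))*T(-11, 4) = (86 + 8/3)*((-5 - 6*(-11))/(1 - 11)) = 266*((-5 + 66)/(-10))/3 = 266*(-⅒*61)/3 = (266/3)*(-61/10) = -8113/15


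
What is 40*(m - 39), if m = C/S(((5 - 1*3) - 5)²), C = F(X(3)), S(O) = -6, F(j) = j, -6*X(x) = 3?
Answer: -4670/3 ≈ -1556.7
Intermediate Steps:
X(x) = -½ (X(x) = -⅙*3 = -½)
C = -½ ≈ -0.50000
m = 1/12 (m = -½/(-6) = -½*(-⅙) = 1/12 ≈ 0.083333)
40*(m - 39) = 40*(1/12 - 39) = 40*(-467/12) = -4670/3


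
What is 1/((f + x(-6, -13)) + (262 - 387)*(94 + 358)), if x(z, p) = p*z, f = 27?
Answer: -1/56395 ≈ -1.7732e-5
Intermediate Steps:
1/((f + x(-6, -13)) + (262 - 387)*(94 + 358)) = 1/((27 - 13*(-6)) + (262 - 387)*(94 + 358)) = 1/((27 + 78) - 125*452) = 1/(105 - 56500) = 1/(-56395) = -1/56395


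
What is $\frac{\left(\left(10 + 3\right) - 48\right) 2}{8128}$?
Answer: $- \frac{35}{4064} \approx -0.0086122$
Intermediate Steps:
$\frac{\left(\left(10 + 3\right) - 48\right) 2}{8128} = \left(13 - 48\right) 2 \cdot \frac{1}{8128} = \left(-35\right) 2 \cdot \frac{1}{8128} = \left(-70\right) \frac{1}{8128} = - \frac{35}{4064}$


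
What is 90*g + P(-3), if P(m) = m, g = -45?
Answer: -4053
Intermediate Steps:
90*g + P(-3) = 90*(-45) - 3 = -4050 - 3 = -4053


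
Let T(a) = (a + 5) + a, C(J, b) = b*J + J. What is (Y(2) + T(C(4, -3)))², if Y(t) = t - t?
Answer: 121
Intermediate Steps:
C(J, b) = J + J*b (C(J, b) = J*b + J = J + J*b)
T(a) = 5 + 2*a (T(a) = (5 + a) + a = 5 + 2*a)
Y(t) = 0
(Y(2) + T(C(4, -3)))² = (0 + (5 + 2*(4*(1 - 3))))² = (0 + (5 + 2*(4*(-2))))² = (0 + (5 + 2*(-8)))² = (0 + (5 - 16))² = (0 - 11)² = (-11)² = 121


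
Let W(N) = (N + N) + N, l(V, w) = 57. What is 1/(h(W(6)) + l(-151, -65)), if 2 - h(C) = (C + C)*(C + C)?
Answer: -1/1237 ≈ -0.00080841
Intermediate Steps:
W(N) = 3*N (W(N) = 2*N + N = 3*N)
h(C) = 2 - 4*C**2 (h(C) = 2 - (C + C)*(C + C) = 2 - 2*C*2*C = 2 - 4*C**2)
1/(h(W(6)) + l(-151, -65)) = 1/((2 - 4*(3*6)**2) + 57) = 1/((2 - 4*18**2) + 57) = 1/((2 - 4*324) + 57) = 1/((2 - 1296) + 57) = 1/(-1294 + 57) = 1/(-1237) = -1/1237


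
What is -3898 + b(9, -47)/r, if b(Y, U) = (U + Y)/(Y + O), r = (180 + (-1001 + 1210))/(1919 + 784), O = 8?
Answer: -1522364/389 ≈ -3913.5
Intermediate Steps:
r = 389/2703 (r = (180 + 209)/2703 = 389*(1/2703) = 389/2703 ≈ 0.14391)
b(Y, U) = (U + Y)/(8 + Y) (b(Y, U) = (U + Y)/(Y + 8) = (U + Y)/(8 + Y))
-3898 + b(9, -47)/r = -3898 + ((-47 + 9)/(8 + 9))/(389/2703) = -3898 + (-38/17)*(2703/389) = -3898 + ((1/17)*(-38))*(2703/389) = -3898 - 38/17*2703/389 = -3898 - 6042/389 = -1522364/389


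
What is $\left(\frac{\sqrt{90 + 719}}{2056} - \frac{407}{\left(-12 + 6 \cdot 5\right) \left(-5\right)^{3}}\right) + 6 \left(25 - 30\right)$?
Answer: $- \frac{67093}{2250} + \frac{\sqrt{809}}{2056} \approx -29.805$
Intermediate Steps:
$\left(\frac{\sqrt{90 + 719}}{2056} - \frac{407}{\left(-12 + 6 \cdot 5\right) \left(-5\right)^{3}}\right) + 6 \left(25 - 30\right) = \left(\sqrt{809} \cdot \frac{1}{2056} - \frac{407}{\left(-12 + 30\right) \left(-125\right)}\right) + 6 \left(-5\right) = \left(\frac{\sqrt{809}}{2056} - \frac{407}{18 \left(-125\right)}\right) - 30 = \left(\frac{\sqrt{809}}{2056} - \frac{407}{-2250}\right) - 30 = \left(\frac{\sqrt{809}}{2056} - - \frac{407}{2250}\right) - 30 = \left(\frac{\sqrt{809}}{2056} + \frac{407}{2250}\right) - 30 = \left(\frac{407}{2250} + \frac{\sqrt{809}}{2056}\right) - 30 = - \frac{67093}{2250} + \frac{\sqrt{809}}{2056}$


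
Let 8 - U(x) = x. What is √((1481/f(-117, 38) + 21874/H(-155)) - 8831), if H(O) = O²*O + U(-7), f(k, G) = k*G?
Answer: I*√4202712470290077945565/689845065 ≈ 93.975*I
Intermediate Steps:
f(k, G) = G*k
U(x) = 8 - x
H(O) = 15 + O³ (H(O) = O²*O + (8 - 1*(-7)) = O³ + (8 + 7) = O³ + 15 = 15 + O³)
√((1481/f(-117, 38) + 21874/H(-155)) - 8831) = √((1481/((38*(-117))) + 21874/(15 + (-155)³)) - 8831) = √((1481/(-4446) + 21874/(15 - 3723875)) - 8831) = √((1481*(-1/4446) + 21874/(-3723860)) - 8831) = √((-1481/4446 + 21874*(-1/3723860)) - 8831) = √((-1481/4446 - 10937/1861930) - 8831) = √(-701536058/2069535195 - 8831) = √(-18276766843103/2069535195) = I*√4202712470290077945565/689845065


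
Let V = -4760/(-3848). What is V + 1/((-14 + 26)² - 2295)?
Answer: 1279364/1034631 ≈ 1.2365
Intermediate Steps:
V = 595/481 (V = -4760*(-1/3848) = 595/481 ≈ 1.2370)
V + 1/((-14 + 26)² - 2295) = 595/481 + 1/((-14 + 26)² - 2295) = 595/481 + 1/(12² - 2295) = 595/481 + 1/(144 - 2295) = 595/481 + 1/(-2151) = 595/481 - 1/2151 = 1279364/1034631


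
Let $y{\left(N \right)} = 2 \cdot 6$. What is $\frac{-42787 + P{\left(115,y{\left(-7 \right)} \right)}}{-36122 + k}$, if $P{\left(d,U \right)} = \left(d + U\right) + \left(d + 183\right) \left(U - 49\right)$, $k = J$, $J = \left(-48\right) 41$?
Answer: $\frac{26843}{19045} \approx 1.4095$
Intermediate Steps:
$J = -1968$
$k = -1968$
$y{\left(N \right)} = 12$
$P{\left(d,U \right)} = U + d + \left(-49 + U\right) \left(183 + d\right)$ ($P{\left(d,U \right)} = \left(U + d\right) + \left(183 + d\right) \left(-49 + U\right) = \left(U + d\right) + \left(-49 + U\right) \left(183 + d\right) = U + d + \left(-49 + U\right) \left(183 + d\right)$)
$\frac{-42787 + P{\left(115,y{\left(-7 \right)} \right)}}{-36122 + k} = \frac{-42787 + \left(-8967 - 5520 + 184 \cdot 12 + 12 \cdot 115\right)}{-36122 - 1968} = \frac{-42787 + \left(-8967 - 5520 + 2208 + 1380\right)}{-38090} = \left(-42787 - 10899\right) \left(- \frac{1}{38090}\right) = \left(-53686\right) \left(- \frac{1}{38090}\right) = \frac{26843}{19045}$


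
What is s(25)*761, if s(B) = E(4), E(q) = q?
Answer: 3044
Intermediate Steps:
s(B) = 4
s(25)*761 = 4*761 = 3044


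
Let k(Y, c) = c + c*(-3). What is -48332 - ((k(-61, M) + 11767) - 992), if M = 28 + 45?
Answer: -58961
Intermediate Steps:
M = 73
k(Y, c) = -2*c (k(Y, c) = c - 3*c = -2*c)
-48332 - ((k(-61, M) + 11767) - 992) = -48332 - ((-2*73 + 11767) - 992) = -48332 - ((-146 + 11767) - 992) = -48332 - (11621 - 992) = -48332 - 1*10629 = -48332 - 10629 = -58961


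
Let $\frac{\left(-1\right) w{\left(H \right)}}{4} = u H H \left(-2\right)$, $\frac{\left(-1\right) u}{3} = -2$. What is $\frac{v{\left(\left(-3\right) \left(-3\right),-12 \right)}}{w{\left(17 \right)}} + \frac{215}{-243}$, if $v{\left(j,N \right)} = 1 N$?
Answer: $- \frac{248783}{280908} \approx -0.88564$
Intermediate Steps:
$u = 6$ ($u = \left(-3\right) \left(-2\right) = 6$)
$v{\left(j,N \right)} = N$
$w{\left(H \right)} = 48 H^{2}$ ($w{\left(H \right)} = - 4 \cdot 6 H H \left(-2\right) = - 4 \cdot 6 H \left(- 2 H\right) = - 4 \left(- 12 H^{2}\right) = 48 H^{2}$)
$\frac{v{\left(\left(-3\right) \left(-3\right),-12 \right)}}{w{\left(17 \right)}} + \frac{215}{-243} = - \frac{12}{48 \cdot 17^{2}} + \frac{215}{-243} = - \frac{12}{48 \cdot 289} + 215 \left(- \frac{1}{243}\right) = - \frac{12}{13872} - \frac{215}{243} = \left(-12\right) \frac{1}{13872} - \frac{215}{243} = - \frac{1}{1156} - \frac{215}{243} = - \frac{248783}{280908}$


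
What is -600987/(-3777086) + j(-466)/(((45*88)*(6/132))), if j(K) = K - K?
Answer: 600987/3777086 ≈ 0.15911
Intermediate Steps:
j(K) = 0
-600987/(-3777086) + j(-466)/(((45*88)*(6/132))) = -600987/(-3777086) + 0/(((45*88)*(6/132))) = -600987*(-1/3777086) + 0/((3960*(6*(1/132)))) = 600987/3777086 + 0/((3960*(1/22))) = 600987/3777086 + 0/180 = 600987/3777086 + 0*(1/180) = 600987/3777086 + 0 = 600987/3777086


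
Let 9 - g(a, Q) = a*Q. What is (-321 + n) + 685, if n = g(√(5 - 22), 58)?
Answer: 373 - 58*I*√17 ≈ 373.0 - 239.14*I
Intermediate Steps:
g(a, Q) = 9 - Q*a (g(a, Q) = 9 - a*Q = 9 - Q*a)
n = 9 - 58*I*√17 (n = 9 - 1*58*√(5 - 22) = 9 - 1*58*√(-17) = 9 - 1*58*I*√17 = 9 - 58*I*√17 ≈ 9.0 - 239.14*I)
(-321 + n) + 685 = (-321 + (9 - 58*I*√17)) + 685 = (-312 - 58*I*√17) + 685 = 373 - 58*I*√17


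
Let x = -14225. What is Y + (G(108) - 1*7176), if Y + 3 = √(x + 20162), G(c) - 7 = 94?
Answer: -7078 + √5937 ≈ -7000.9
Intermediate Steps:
G(c) = 101 (G(c) = 7 + 94 = 101)
Y = -3 + √5937 (Y = -3 + √(-14225 + 20162) = -3 + √5937 ≈ 74.052)
Y + (G(108) - 1*7176) = (-3 + √5937) + (101 - 1*7176) = (-3 + √5937) + (101 - 7176) = (-3 + √5937) - 7075 = -7078 + √5937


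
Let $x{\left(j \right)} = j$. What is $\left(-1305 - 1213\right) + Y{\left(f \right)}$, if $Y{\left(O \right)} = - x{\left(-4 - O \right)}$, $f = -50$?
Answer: $-2564$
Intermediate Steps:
$Y{\left(O \right)} = 4 + O$ ($Y{\left(O \right)} = - (-4 - O) = 4 + O$)
$\left(-1305 - 1213\right) + Y{\left(f \right)} = \left(-1305 - 1213\right) + \left(4 - 50\right) = -2518 - 46 = -2564$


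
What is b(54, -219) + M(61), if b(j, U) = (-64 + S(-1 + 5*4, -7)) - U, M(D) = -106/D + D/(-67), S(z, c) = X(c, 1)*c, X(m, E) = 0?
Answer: 622662/4087 ≈ 152.35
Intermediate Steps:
S(z, c) = 0 (S(z, c) = 0*c = 0)
M(D) = -106/D - D/67 (M(D) = -106/D + D*(-1/67) = -106/D - D/67)
b(j, U) = -64 - U (b(j, U) = (-64 + 0) - U = -64 - U)
b(54, -219) + M(61) = (-64 - 1*(-219)) + (-106/61 - 1/67*61) = (-64 + 219) + (-106*1/61 - 61/67) = 155 + (-106/61 - 61/67) = 155 - 10823/4087 = 622662/4087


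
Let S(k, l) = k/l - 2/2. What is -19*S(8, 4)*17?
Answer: -323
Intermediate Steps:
S(k, l) = -1 + k/l (S(k, l) = k/l - 2*1/2 = k/l - 1 = -1 + k/l)
-19*S(8, 4)*17 = -19*(8 - 1*4)/4*17 = -19*(8 - 4)/4*17 = -19*4/4*17 = -19*1*17 = -19*17 = -323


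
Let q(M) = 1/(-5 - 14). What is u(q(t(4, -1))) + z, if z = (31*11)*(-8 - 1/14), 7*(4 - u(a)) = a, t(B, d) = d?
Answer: -731061/266 ≈ -2748.4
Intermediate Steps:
q(M) = -1/19 (q(M) = 1/(-19) = -1/19)
u(a) = 4 - a/7
z = -38533/14 (z = 341*(-8 - 1*1/14) = 341*(-8 - 1/14) = 341*(-113/14) = -38533/14 ≈ -2752.4)
u(q(t(4, -1))) + z = (4 - 1/7*(-1/19)) - 38533/14 = (4 + 1/133) - 38533/14 = 533/133 - 38533/14 = -731061/266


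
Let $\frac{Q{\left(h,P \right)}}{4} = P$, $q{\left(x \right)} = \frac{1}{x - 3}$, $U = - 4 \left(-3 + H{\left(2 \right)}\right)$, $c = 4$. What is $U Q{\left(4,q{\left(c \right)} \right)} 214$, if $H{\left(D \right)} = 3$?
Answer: $0$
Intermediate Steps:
$U = 0$ ($U = - 4 \left(-3 + 3\right) = \left(-4\right) 0 = 0$)
$q{\left(x \right)} = \frac{1}{-3 + x}$
$Q{\left(h,P \right)} = 4 P$
$U Q{\left(4,q{\left(c \right)} \right)} 214 = 0 \frac{4}{-3 + 4} \cdot 214 = 0 \cdot \frac{4}{1} \cdot 214 = 0 \cdot 4 \cdot 1 \cdot 214 = 0 \cdot 4 \cdot 214 = 0 \cdot 214 = 0$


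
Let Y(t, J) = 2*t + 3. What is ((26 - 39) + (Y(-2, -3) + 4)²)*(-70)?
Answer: 280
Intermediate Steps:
Y(t, J) = 3 + 2*t
((26 - 39) + (Y(-2, -3) + 4)²)*(-70) = ((26 - 39) + ((3 + 2*(-2)) + 4)²)*(-70) = (-13 + ((3 - 4) + 4)²)*(-70) = (-13 + (-1 + 4)²)*(-70) = (-13 + 3²)*(-70) = (-13 + 9)*(-70) = -4*(-70) = 280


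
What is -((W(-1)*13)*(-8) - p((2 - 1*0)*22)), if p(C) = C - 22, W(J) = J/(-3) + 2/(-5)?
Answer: 226/15 ≈ 15.067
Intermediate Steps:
W(J) = -⅖ - J/3 (W(J) = J*(-⅓) + 2*(-⅕) = -J/3 - ⅖ = -⅖ - J/3)
p(C) = -22 + C
-((W(-1)*13)*(-8) - p((2 - 1*0)*22)) = -(((-⅖ - ⅓*(-1))*13)*(-8) - (-22 + (2 - 1*0)*22)) = -(((-⅖ + ⅓)*13)*(-8) - (-22 + (2 + 0)*22)) = -(-1/15*13*(-8) - (-22 + 2*22)) = -(-13/15*(-8) - (-22 + 44)) = -(104/15 - 1*22) = -(104/15 - 22) = -1*(-226/15) = 226/15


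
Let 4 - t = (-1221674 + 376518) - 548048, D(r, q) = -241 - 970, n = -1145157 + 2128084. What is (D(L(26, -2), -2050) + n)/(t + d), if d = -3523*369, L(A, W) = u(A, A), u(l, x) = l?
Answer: 981716/93221 ≈ 10.531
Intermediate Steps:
n = 982927
L(A, W) = A
D(r, q) = -1211
t = 1393208 (t = 4 - ((-1221674 + 376518) - 548048) = 4 - (-845156 - 548048) = 4 - 1*(-1393204) = 4 + 1393204 = 1393208)
d = -1299987
(D(L(26, -2), -2050) + n)/(t + d) = (-1211 + 982927)/(1393208 - 1299987) = 981716/93221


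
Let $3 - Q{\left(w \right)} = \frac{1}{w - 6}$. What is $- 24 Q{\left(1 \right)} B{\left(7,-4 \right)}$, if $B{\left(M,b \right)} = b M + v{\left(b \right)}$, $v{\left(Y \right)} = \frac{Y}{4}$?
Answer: $\frac{11136}{5} \approx 2227.2$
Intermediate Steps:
$Q{\left(w \right)} = 3 - \frac{1}{-6 + w}$ ($Q{\left(w \right)} = 3 - \frac{1}{w - 6} = 3 - \frac{1}{-6 + w}$)
$v{\left(Y \right)} = \frac{Y}{4}$ ($v{\left(Y \right)} = Y \frac{1}{4} = \frac{Y}{4}$)
$B{\left(M,b \right)} = \frac{b}{4} + M b$ ($B{\left(M,b \right)} = b M + \frac{b}{4} = M b + \frac{b}{4} = \frac{b}{4} + M b$)
$- 24 Q{\left(1 \right)} B{\left(7,-4 \right)} = - 24 \frac{-19 + 3 \cdot 1}{-6 + 1} \left(- 4 \left(\frac{1}{4} + 7\right)\right) = - 24 \frac{-19 + 3}{-5} \left(\left(-4\right) \frac{29}{4}\right) = - 24 \left(\left(- \frac{1}{5}\right) \left(-16\right)\right) \left(-29\right) = \left(-24\right) \frac{16}{5} \left(-29\right) = \left(- \frac{384}{5}\right) \left(-29\right) = \frac{11136}{5}$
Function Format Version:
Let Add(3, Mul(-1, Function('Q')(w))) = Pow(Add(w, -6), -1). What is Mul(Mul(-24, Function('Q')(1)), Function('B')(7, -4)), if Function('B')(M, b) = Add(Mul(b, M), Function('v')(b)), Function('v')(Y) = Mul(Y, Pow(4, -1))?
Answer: Rational(11136, 5) ≈ 2227.2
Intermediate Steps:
Function('Q')(w) = Add(3, Mul(-1, Pow(Add(-6, w), -1))) (Function('Q')(w) = Add(3, Mul(-1, Pow(Add(w, -6), -1))) = Add(3, Mul(-1, Pow(Add(-6, w), -1))))
Function('v')(Y) = Mul(Rational(1, 4), Y) (Function('v')(Y) = Mul(Y, Rational(1, 4)) = Mul(Rational(1, 4), Y))
Function('B')(M, b) = Add(Mul(Rational(1, 4), b), Mul(M, b)) (Function('B')(M, b) = Add(Mul(b, M), Mul(Rational(1, 4), b)) = Add(Mul(M, b), Mul(Rational(1, 4), b)) = Add(Mul(Rational(1, 4), b), Mul(M, b)))
Mul(Mul(-24, Function('Q')(1)), Function('B')(7, -4)) = Mul(Mul(-24, Mul(Pow(Add(-6, 1), -1), Add(-19, Mul(3, 1)))), Mul(-4, Add(Rational(1, 4), 7))) = Mul(Mul(-24, Mul(Pow(-5, -1), Add(-19, 3))), Mul(-4, Rational(29, 4))) = Mul(Mul(-24, Mul(Rational(-1, 5), -16)), -29) = Mul(Mul(-24, Rational(16, 5)), -29) = Mul(Rational(-384, 5), -29) = Rational(11136, 5)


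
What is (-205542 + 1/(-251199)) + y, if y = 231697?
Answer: 6570109844/251199 ≈ 26155.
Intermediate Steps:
(-205542 + 1/(-251199)) + y = (-205542 + 1/(-251199)) + 231697 = (-205542 - 1/251199) + 231697 = -51631944859/251199 + 231697 = 6570109844/251199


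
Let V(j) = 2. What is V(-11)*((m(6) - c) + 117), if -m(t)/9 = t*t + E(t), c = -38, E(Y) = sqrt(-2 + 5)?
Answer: -338 - 18*sqrt(3) ≈ -369.18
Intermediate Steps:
E(Y) = sqrt(3)
m(t) = -9*sqrt(3) - 9*t**2 (m(t) = -9*(t*t + sqrt(3)) = -9*(t**2 + sqrt(3)) = -9*(sqrt(3) + t**2) = -9*sqrt(3) - 9*t**2)
V(-11)*((m(6) - c) + 117) = 2*(((-9*sqrt(3) - 9*6**2) - 1*(-38)) + 117) = 2*(((-9*sqrt(3) - 9*36) + 38) + 117) = 2*(((-9*sqrt(3) - 324) + 38) + 117) = 2*(((-324 - 9*sqrt(3)) + 38) + 117) = 2*((-286 - 9*sqrt(3)) + 117) = 2*(-169 - 9*sqrt(3)) = -338 - 18*sqrt(3)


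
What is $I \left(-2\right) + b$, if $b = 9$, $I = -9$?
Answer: $27$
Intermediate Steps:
$I \left(-2\right) + b = \left(-9\right) \left(-2\right) + 9 = 18 + 9 = 27$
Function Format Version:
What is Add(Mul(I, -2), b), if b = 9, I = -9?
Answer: 27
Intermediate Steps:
Add(Mul(I, -2), b) = Add(Mul(-9, -2), 9) = Add(18, 9) = 27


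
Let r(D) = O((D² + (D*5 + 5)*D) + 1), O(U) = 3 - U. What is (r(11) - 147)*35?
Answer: -32410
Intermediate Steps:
r(D) = 2 - D² - D*(5 + 5*D) (r(D) = 3 - ((D² + (D*5 + 5)*D) + 1) = 3 - ((D² + (5*D + 5)*D) + 1) = 3 - ((D² + (5 + 5*D)*D) + 1) = 3 - ((D² + D*(5 + 5*D)) + 1) = 3 - (1 + D² + D*(5 + 5*D)) = 3 + (-1 - D² - D*(5 + 5*D)) = 2 - D² - D*(5 + 5*D))
(r(11) - 147)*35 = ((2 - 6*11² - 5*11) - 147)*35 = ((2 - 6*121 - 55) - 147)*35 = ((2 - 726 - 55) - 147)*35 = (-779 - 147)*35 = -926*35 = -32410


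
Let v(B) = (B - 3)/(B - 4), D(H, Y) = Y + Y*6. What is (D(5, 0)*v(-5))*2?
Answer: 0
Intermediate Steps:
D(H, Y) = 7*Y (D(H, Y) = Y + 6*Y = 7*Y)
v(B) = (-3 + B)/(-4 + B)
(D(5, 0)*v(-5))*2 = ((7*0)*((-3 - 5)/(-4 - 5)))*2 = (0*(-8/(-9)))*2 = (0*(-1/9*(-8)))*2 = (0*(8/9))*2 = 0*2 = 0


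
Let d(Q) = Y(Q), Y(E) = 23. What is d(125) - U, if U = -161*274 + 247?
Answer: 43890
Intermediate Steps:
d(Q) = 23
U = -43867 (U = -44114 + 247 = -43867)
d(125) - U = 23 - 1*(-43867) = 23 + 43867 = 43890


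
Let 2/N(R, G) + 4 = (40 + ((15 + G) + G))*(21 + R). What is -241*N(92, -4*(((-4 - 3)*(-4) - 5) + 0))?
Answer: 482/14581 ≈ 0.033057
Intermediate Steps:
N(R, G) = 2/(-4 + (21 + R)*(55 + 2*G)) (N(R, G) = 2/(-4 + (40 + ((15 + G) + G))*(21 + R)) = 2/(-4 + (40 + (15 + 2*G))*(21 + R)) = 2/(-4 + (55 + 2*G)*(21 + R)) = 2/(-4 + (21 + R)*(55 + 2*G)))
-241*N(92, -4*(((-4 - 3)*(-4) - 5) + 0)) = -482/(1151 + 42*(-4*(((-4 - 3)*(-4) - 5) + 0)) + 55*92 + 2*(-4*(((-4 - 3)*(-4) - 5) + 0))*92) = -482/(1151 + 42*(-4*((-7*(-4) - 5) + 0)) + 5060 + 2*(-4*((-7*(-4) - 5) + 0))*92) = -482/(1151 + 42*(-4*((28 - 5) + 0)) + 5060 + 2*(-4*((28 - 5) + 0))*92) = -482/(1151 + 42*(-4*(23 + 0)) + 5060 + 2*(-4*(23 + 0))*92) = -482/(1151 + 42*(-4*23) + 5060 + 2*(-4*23)*92) = -482/(1151 + 42*(-92) + 5060 + 2*(-92)*92) = -482/(1151 - 3864 + 5060 - 16928) = -482/(-14581) = -482*(-1)/14581 = -241*(-2/14581) = 482/14581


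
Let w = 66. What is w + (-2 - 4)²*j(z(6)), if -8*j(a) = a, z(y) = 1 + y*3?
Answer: -39/2 ≈ -19.500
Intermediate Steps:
z(y) = 1 + 3*y
j(a) = -a/8
w + (-2 - 4)²*j(z(6)) = 66 + (-2 - 4)²*(-(1 + 3*6)/8) = 66 + (-6)²*(-(1 + 18)/8) = 66 + 36*(-⅛*19) = 66 + 36*(-19/8) = 66 - 171/2 = -39/2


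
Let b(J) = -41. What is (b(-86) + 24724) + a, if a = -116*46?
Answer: 19347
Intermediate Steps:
a = -5336
(b(-86) + 24724) + a = (-41 + 24724) - 5336 = 24683 - 5336 = 19347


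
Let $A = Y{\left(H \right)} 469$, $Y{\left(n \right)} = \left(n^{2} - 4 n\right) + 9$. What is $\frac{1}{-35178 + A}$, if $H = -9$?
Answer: $\frac{1}{23916} \approx 4.1813 \cdot 10^{-5}$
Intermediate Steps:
$Y{\left(n \right)} = 9 + n^{2} - 4 n$
$A = 59094$ ($A = \left(9 + \left(-9\right)^{2} - -36\right) 469 = \left(9 + 81 + 36\right) 469 = 126 \cdot 469 = 59094$)
$\frac{1}{-35178 + A} = \frac{1}{-35178 + 59094} = \frac{1}{23916}$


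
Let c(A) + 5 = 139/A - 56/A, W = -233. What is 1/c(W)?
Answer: -233/1248 ≈ -0.18670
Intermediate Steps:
c(A) = -5 + 83/A (c(A) = -5 + (139/A - 56/A) = -5 + 83/A)
1/c(W) = 1/(-5 + 83/(-233)) = 1/(-5 + 83*(-1/233)) = 1/(-5 - 83/233) = 1/(-1248/233) = -233/1248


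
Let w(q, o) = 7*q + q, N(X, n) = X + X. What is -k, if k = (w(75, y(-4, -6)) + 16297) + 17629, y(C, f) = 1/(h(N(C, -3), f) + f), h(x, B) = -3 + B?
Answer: -34526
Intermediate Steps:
N(X, n) = 2*X
y(C, f) = 1/(-3 + 2*f) (y(C, f) = 1/((-3 + f) + f) = 1/(-3 + 2*f))
w(q, o) = 8*q
k = 34526 (k = (8*75 + 16297) + 17629 = (600 + 16297) + 17629 = 16897 + 17629 = 34526)
-k = -1*34526 = -34526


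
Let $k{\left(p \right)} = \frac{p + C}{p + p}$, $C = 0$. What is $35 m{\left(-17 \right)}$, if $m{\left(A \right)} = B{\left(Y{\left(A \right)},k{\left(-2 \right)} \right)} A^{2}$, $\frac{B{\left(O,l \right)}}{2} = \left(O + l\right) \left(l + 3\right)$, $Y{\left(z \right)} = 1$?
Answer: $\frac{212415}{2} \approx 1.0621 \cdot 10^{5}$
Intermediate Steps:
$k{\left(p \right)} = \frac{1}{2}$ ($k{\left(p \right)} = \frac{p + 0}{p + p} = \frac{p}{2 p} = p \frac{1}{2 p} = \frac{1}{2}$)
$B{\left(O,l \right)} = 2 \left(3 + l\right) \left(O + l\right)$ ($B{\left(O,l \right)} = 2 \left(O + l\right) \left(l + 3\right) = 2 \left(O + l\right) \left(3 + l\right) = 2 \left(3 + l\right) \left(O + l\right)$)
$m{\left(A \right)} = \frac{21 A^{2}}{2}$ ($m{\left(A \right)} = \left(\frac{2}{4} + 6 \cdot 1 + 6 \cdot \frac{1}{2} + 2 \cdot 1 \cdot \frac{1}{2}\right) A^{2} = \left(2 \cdot \frac{1}{4} + 6 + 3 + 1\right) A^{2} = \left(\frac{1}{2} + 6 + 3 + 1\right) A^{2} = \frac{21 A^{2}}{2}$)
$35 m{\left(-17 \right)} = 35 \frac{21 \left(-17\right)^{2}}{2} = 35 \cdot \frac{21}{2} \cdot 289 = 35 \cdot \frac{6069}{2} = \frac{212415}{2}$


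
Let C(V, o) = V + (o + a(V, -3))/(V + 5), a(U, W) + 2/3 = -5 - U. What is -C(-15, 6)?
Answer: 248/15 ≈ 16.533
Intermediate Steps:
a(U, W) = -17/3 - U (a(U, W) = -⅔ + (-5 - U) = -17/3 - U)
C(V, o) = V + (-17/3 + o - V)/(5 + V) (C(V, o) = V + (o + (-17/3 - V))/(V + 5) = V + (-17/3 + o - V)/(5 + V))
-C(-15, 6) = -(-17/3 + 6 + (-15)² + 4*(-15))/(5 - 15) = -(-17/3 + 6 + 225 - 60)/(-10) = -(-1)*496/(10*3) = -1*(-248/15) = 248/15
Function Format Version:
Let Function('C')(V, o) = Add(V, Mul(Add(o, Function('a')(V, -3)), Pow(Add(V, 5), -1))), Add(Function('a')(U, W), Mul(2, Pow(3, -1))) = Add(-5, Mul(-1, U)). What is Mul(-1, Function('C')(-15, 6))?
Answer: Rational(248, 15) ≈ 16.533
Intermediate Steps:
Function('a')(U, W) = Add(Rational(-17, 3), Mul(-1, U)) (Function('a')(U, W) = Add(Rational(-2, 3), Add(-5, Mul(-1, U))) = Add(Rational(-17, 3), Mul(-1, U)))
Function('C')(V, o) = Add(V, Mul(Pow(Add(5, V), -1), Add(Rational(-17, 3), o, Mul(-1, V)))) (Function('C')(V, o) = Add(V, Mul(Add(o, Add(Rational(-17, 3), Mul(-1, V))), Pow(Add(V, 5), -1))) = Add(V, Mul(Add(Rational(-17, 3), o, Mul(-1, V)), Pow(Add(5, V), -1))) = Add(V, Mul(Pow(Add(5, V), -1), Add(Rational(-17, 3), o, Mul(-1, V)))))
Mul(-1, Function('C')(-15, 6)) = Mul(-1, Mul(Pow(Add(5, -15), -1), Add(Rational(-17, 3), 6, Pow(-15, 2), Mul(4, -15)))) = Mul(-1, Mul(Pow(-10, -1), Add(Rational(-17, 3), 6, 225, -60))) = Mul(-1, Mul(Rational(-1, 10), Rational(496, 3))) = Mul(-1, Rational(-248, 15)) = Rational(248, 15)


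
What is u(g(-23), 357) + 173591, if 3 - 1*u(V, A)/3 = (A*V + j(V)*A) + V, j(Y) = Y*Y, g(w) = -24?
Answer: -417520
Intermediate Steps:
j(Y) = Y**2
u(V, A) = 9 - 3*V - 3*A*V - 3*A*V**2 (u(V, A) = 9 - 3*((A*V + V**2*A) + V) = 9 - 3*((A*V + A*V**2) + V) = 9 - 3*(V + A*V + A*V**2) = 9 + (-3*V - 3*A*V - 3*A*V**2) = 9 - 3*V - 3*A*V - 3*A*V**2)
u(g(-23), 357) + 173591 = (9 - 3*(-24) - 3*357*(-24) - 3*357*(-24)**2) + 173591 = (9 + 72 + 25704 - 3*357*576) + 173591 = (9 + 72 + 25704 - 616896) + 173591 = -591111 + 173591 = -417520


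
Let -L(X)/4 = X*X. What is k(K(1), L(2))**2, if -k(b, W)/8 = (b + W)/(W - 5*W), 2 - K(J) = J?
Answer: 225/64 ≈ 3.5156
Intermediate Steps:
K(J) = 2 - J
L(X) = -4*X**2 (L(X) = -4*X*X = -4*X**2)
k(b, W) = 2*(W + b)/W (k(b, W) = -8*(b + W)/(W - 5*W) = -8*(W + b)/((-4*W)) = -8*(W + b)*(-1/(4*W)) = -(-2)*(W + b)/W = 2*(W + b)/W)
k(K(1), L(2))**2 = (2 + 2*(2 - 1*1)/((-4*2**2)))**2 = (2 + 2*(2 - 1)/((-4*4)))**2 = (2 + 2*1/(-16))**2 = (2 + 2*1*(-1/16))**2 = (2 - 1/8)**2 = (15/8)**2 = 225/64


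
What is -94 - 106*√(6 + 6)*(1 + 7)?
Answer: -94 - 1696*√3 ≈ -3031.6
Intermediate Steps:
-94 - 106*√(6 + 6)*(1 + 7) = -94 - 106*√12*8 = -94 - 106*2*√3*8 = -94 - 1696*√3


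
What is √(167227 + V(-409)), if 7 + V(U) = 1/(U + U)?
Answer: √111890914462/818 ≈ 408.93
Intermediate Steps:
V(U) = -7 + 1/(2*U) (V(U) = -7 + 1/(U + U) = -7 + 1/(2*U))
√(167227 + V(-409)) = √(167227 + (-7 + (½)/(-409))) = √(167227 + (-7 + (½)*(-1/409))) = √(167227 + (-7 - 1/818)) = √(167227 - 5727/818) = √(136785959/818) = √111890914462/818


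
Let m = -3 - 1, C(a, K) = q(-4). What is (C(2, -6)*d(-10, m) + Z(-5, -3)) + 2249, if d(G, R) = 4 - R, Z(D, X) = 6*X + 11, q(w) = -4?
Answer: 2210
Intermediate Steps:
C(a, K) = -4
Z(D, X) = 11 + 6*X
m = -4
(C(2, -6)*d(-10, m) + Z(-5, -3)) + 2249 = (-4*(4 - 1*(-4)) + (11 + 6*(-3))) + 2249 = (-4*(4 + 4) + (11 - 18)) + 2249 = (-4*8 - 7) + 2249 = (-32 - 7) + 2249 = -39 + 2249 = 2210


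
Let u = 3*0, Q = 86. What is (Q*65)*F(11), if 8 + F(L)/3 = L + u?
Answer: 50310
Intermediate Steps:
u = 0
F(L) = -24 + 3*L (F(L) = -24 + 3*(L + 0) = -24 + 3*L)
(Q*65)*F(11) = (86*65)*(-24 + 3*11) = 5590*(-24 + 33) = 5590*9 = 50310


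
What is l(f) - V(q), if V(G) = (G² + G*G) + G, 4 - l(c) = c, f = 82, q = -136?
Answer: -36934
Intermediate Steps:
l(c) = 4 - c
V(G) = G + 2*G² (V(G) = (G² + G²) + G = 2*G² + G = G + 2*G²)
l(f) - V(q) = (4 - 1*82) - (-136)*(1 + 2*(-136)) = (4 - 82) - (-136)*(1 - 272) = -78 - (-136)*(-271) = -78 - 1*36856 = -78 - 36856 = -36934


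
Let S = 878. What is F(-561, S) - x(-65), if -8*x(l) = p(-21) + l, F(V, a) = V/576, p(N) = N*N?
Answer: 8837/192 ≈ 46.026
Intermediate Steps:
p(N) = N**2
F(V, a) = V/576 (F(V, a) = V*(1/576) = V/576)
x(l) = -441/8 - l/8 (x(l) = -((-21)**2 + l)/8 = -(441 + l)/8 = -441/8 - l/8)
F(-561, S) - x(-65) = (1/576)*(-561) - (-441/8 - 1/8*(-65)) = -187/192 - (-441/8 + 65/8) = -187/192 - 1*(-47) = -187/192 + 47 = 8837/192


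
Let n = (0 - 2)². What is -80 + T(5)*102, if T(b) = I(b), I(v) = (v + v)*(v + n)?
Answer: 9100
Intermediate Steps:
n = 4 (n = (-2)² = 4)
I(v) = 2*v*(4 + v) (I(v) = (v + v)*(v + 4) = (2*v)*(4 + v) = 2*v*(4 + v))
T(b) = 2*b*(4 + b)
-80 + T(5)*102 = -80 + (2*5*(4 + 5))*102 = -80 + (2*5*9)*102 = -80 + 90*102 = -80 + 9180 = 9100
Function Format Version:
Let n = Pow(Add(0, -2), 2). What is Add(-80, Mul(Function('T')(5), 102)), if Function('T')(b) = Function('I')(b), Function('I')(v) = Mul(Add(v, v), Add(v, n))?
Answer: 9100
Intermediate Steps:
n = 4 (n = Pow(-2, 2) = 4)
Function('I')(v) = Mul(2, v, Add(4, v)) (Function('I')(v) = Mul(Add(v, v), Add(v, 4)) = Mul(Mul(2, v), Add(4, v)) = Mul(2, v, Add(4, v)))
Function('T')(b) = Mul(2, b, Add(4, b))
Add(-80, Mul(Function('T')(5), 102)) = Add(-80, Mul(Mul(2, 5, Add(4, 5)), 102)) = Add(-80, Mul(Mul(2, 5, 9), 102)) = Add(-80, Mul(90, 102)) = Add(-80, 9180) = 9100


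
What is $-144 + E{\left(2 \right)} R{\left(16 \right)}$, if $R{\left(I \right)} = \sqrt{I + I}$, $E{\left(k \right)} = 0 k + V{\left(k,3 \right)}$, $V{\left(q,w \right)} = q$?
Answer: $-144 + 8 \sqrt{2} \approx -132.69$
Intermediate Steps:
$E{\left(k \right)} = k$ ($E{\left(k \right)} = 0 k + k = 0 + k = k$)
$R{\left(I \right)} = \sqrt{2} \sqrt{I}$ ($R{\left(I \right)} = \sqrt{2 I} = \sqrt{2} \sqrt{I}$)
$-144 + E{\left(2 \right)} R{\left(16 \right)} = -144 + 2 \sqrt{2} \sqrt{16} = -144 + 2 \sqrt{2} \cdot 4 = -144 + 2 \cdot 4 \sqrt{2} = -144 + 8 \sqrt{2}$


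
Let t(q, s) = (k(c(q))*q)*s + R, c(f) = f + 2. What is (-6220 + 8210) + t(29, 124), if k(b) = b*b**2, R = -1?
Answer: 107130425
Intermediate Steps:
c(f) = 2 + f
k(b) = b**3
t(q, s) = -1 + q*s*(2 + q)**3 (t(q, s) = ((2 + q)**3*q)*s - 1 = (q*(2 + q)**3)*s - 1 = q*s*(2 + q)**3 - 1 = -1 + q*s*(2 + q)**3)
(-6220 + 8210) + t(29, 124) = (-6220 + 8210) + (-1 + 29*124*(2 + 29)**3) = 1990 + (-1 + 29*124*31**3) = 1990 + (-1 + 29*124*29791) = 1990 + (-1 + 107128436) = 1990 + 107128435 = 107130425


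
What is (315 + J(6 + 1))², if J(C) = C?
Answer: 103684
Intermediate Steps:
(315 + J(6 + 1))² = (315 + (6 + 1))² = (315 + 7)² = 322² = 103684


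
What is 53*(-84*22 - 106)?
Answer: -103562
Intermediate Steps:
53*(-84*22 - 106) = 53*(-1848 - 106) = 53*(-1954) = -103562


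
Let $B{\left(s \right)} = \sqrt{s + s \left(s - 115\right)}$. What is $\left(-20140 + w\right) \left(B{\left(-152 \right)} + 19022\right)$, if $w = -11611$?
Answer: $-603967522 - 2413076 \sqrt{7} \approx -6.1035 \cdot 10^{8}$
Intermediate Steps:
$B{\left(s \right)} = \sqrt{s + s \left(-115 + s\right)}$
$\left(-20140 + w\right) \left(B{\left(-152 \right)} + 19022\right) = \left(-20140 - 11611\right) \left(\sqrt{- 152 \left(-114 - 152\right)} + 19022\right) = - 31751 \left(\sqrt{\left(-152\right) \left(-266\right)} + 19022\right) = - 31751 \left(\sqrt{40432} + 19022\right) = - 31751 \left(76 \sqrt{7} + 19022\right) = - 31751 \left(19022 + 76 \sqrt{7}\right) = -603967522 - 2413076 \sqrt{7}$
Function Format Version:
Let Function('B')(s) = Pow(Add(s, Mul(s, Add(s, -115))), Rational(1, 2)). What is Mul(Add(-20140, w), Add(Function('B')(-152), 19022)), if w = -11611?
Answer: Add(-603967522, Mul(-2413076, Pow(7, Rational(1, 2)))) ≈ -6.1035e+8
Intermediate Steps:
Function('B')(s) = Pow(Add(s, Mul(s, Add(-115, s))), Rational(1, 2))
Mul(Add(-20140, w), Add(Function('B')(-152), 19022)) = Mul(Add(-20140, -11611), Add(Pow(Mul(-152, Add(-114, -152)), Rational(1, 2)), 19022)) = Mul(-31751, Add(Pow(Mul(-152, -266), Rational(1, 2)), 19022)) = Mul(-31751, Add(Pow(40432, Rational(1, 2)), 19022)) = Mul(-31751, Add(Mul(76, Pow(7, Rational(1, 2))), 19022)) = Mul(-31751, Add(19022, Mul(76, Pow(7, Rational(1, 2))))) = Add(-603967522, Mul(-2413076, Pow(7, Rational(1, 2))))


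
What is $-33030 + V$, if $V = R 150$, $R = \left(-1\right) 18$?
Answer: $-35730$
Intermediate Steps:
$R = -18$
$V = -2700$ ($V = \left(-18\right) 150 = -2700$)
$-33030 + V = -33030 - 2700 = -35730$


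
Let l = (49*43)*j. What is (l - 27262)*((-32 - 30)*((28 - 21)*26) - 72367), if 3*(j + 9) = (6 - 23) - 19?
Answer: 5981799359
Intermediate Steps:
j = -21 (j = -9 + ((6 - 23) - 19)/3 = -9 + (-17 - 19)/3 = -9 + (1/3)*(-36) = -9 - 12 = -21)
l = -44247 (l = (49*43)*(-21) = 2107*(-21) = -44247)
(l - 27262)*((-32 - 30)*((28 - 21)*26) - 72367) = (-44247 - 27262)*((-32 - 30)*((28 - 21)*26) - 72367) = -71509*(-434*26 - 72367) = -71509*(-62*182 - 72367) = -71509*(-11284 - 72367) = -71509*(-83651) = 5981799359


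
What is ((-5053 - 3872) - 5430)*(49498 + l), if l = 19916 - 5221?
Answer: -921490515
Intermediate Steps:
l = 14695
((-5053 - 3872) - 5430)*(49498 + l) = ((-5053 - 3872) - 5430)*(49498 + 14695) = (-8925 - 5430)*64193 = -14355*64193 = -921490515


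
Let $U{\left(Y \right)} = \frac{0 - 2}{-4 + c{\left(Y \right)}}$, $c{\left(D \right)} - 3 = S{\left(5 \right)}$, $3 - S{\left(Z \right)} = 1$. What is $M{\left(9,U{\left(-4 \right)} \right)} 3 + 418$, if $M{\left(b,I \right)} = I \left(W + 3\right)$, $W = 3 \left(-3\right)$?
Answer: $454$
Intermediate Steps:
$S{\left(Z \right)} = 2$ ($S{\left(Z \right)} = 3 - 1 = 2$)
$c{\left(D \right)} = 5$ ($c{\left(D \right)} = 3 + 2 = 5$)
$W = -9$
$U{\left(Y \right)} = -2$ ($U{\left(Y \right)} = \frac{0 - 2}{-4 + 5} = - \frac{2}{1} = \left(-2\right) 1 = -2$)
$M{\left(b,I \right)} = - 6 I$ ($M{\left(b,I \right)} = I \left(-9 + 3\right) = I \left(-6\right) = - 6 I$)
$M{\left(9,U{\left(-4 \right)} \right)} 3 + 418 = \left(-6\right) \left(-2\right) 3 + 418 = 12 \cdot 3 + 418 = 36 + 418 = 454$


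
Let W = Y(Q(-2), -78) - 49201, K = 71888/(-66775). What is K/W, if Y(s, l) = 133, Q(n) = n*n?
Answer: 17972/819128925 ≈ 2.1940e-5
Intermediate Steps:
Q(n) = n²
K = -71888/66775 (K = 71888*(-1/66775) = -71888/66775 ≈ -1.0766)
W = -49068 (W = 133 - 49201 = -49068)
K/W = -71888/66775/(-49068) = -71888/66775*(-1/49068) = 17972/819128925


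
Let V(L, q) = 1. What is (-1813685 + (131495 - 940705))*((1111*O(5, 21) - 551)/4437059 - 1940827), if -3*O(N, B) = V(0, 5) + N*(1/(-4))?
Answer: 24640612273236108565/4840428 ≈ 5.0906e+12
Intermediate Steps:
O(N, B) = -⅓ + N/12 (O(N, B) = -(1 + N*(1/(-4)))/3 = -(1 + N*(1*(-¼)))/3 = -(1 + N*(-¼))/3 = -(1 - N/4)/3 = -⅓ + N/12)
(-1813685 + (131495 - 940705))*((1111*O(5, 21) - 551)/4437059 - 1940827) = (-1813685 + (131495 - 940705))*((1111*(-⅓ + (1/12)*5) - 551)/4437059 - 1940827) = (-1813685 - 809210)*((1111*(-⅓ + 5/12) - 551)*(1/4437059) - 1940827) = -2622895*((1111*(1/12) - 551)*(1/4437059) - 1940827) = -2622895*((1111/12 - 551)*(1/4437059) - 1940827) = -2622895*(-5501/12*1/4437059 - 1940827) = -2622895*(-5501/53244708 - 1940827) = -2622895*(-103338766899017/53244708) = 24640612273236108565/4840428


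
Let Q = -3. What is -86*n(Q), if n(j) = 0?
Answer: 0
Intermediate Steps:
-86*n(Q) = -86*0 = 0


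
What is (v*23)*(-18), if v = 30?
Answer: -12420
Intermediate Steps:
(v*23)*(-18) = (30*23)*(-18) = 690*(-18) = -12420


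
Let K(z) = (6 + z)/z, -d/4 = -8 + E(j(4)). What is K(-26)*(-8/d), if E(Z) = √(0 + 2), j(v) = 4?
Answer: -80/403 - 10*√2/403 ≈ -0.23360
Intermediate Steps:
E(Z) = √2
d = 32 - 4*√2 (d = -4*(-8 + √2) = 32 - 4*√2 ≈ 26.343)
K(z) = (6 + z)/z
K(-26)*(-8/d) = ((6 - 26)/(-26))*(-8/(32 - 4*√2)) = (-1/26*(-20))*(-8/(32 - 4*√2)) = 10*(-8/(32 - 4*√2))/13 = -80/(13*(32 - 4*√2))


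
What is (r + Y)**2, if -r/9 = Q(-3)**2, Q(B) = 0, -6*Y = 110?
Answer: 3025/9 ≈ 336.11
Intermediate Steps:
Y = -55/3 (Y = -1/6*110 = -55/3 ≈ -18.333)
r = 0 (r = -9*0**2 = -9*0 = 0)
(r + Y)**2 = (0 - 55/3)**2 = (-55/3)**2 = 3025/9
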